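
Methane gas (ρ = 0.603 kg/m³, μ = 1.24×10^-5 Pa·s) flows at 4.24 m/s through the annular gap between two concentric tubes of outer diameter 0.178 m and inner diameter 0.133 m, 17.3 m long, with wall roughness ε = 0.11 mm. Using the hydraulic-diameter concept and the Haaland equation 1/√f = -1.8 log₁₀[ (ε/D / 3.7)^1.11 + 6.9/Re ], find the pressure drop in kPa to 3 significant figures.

Hydraulic diameter D_h = 4A/P = D_o - D_i = 0.178 - 0.133 = 0.045 m.
Re = ρVD_h/μ = 0.603·4.24·0.045/1.24e-05 = 9278.
ε/D_h = 0.00011/0.045 = 0.00244; Haaland gives 1/√f = -1.8 log₁₀[0.000295+0.000744] = 5.37, so f = 0.03468.
ΔP = f(L/D_h)(ρV²/2) = 0.03468·17.3/0.045·5.42 = 72.26 Pa.
ΔP = 0.0723 kPa.

ΔP ≈ 0.0723 kPa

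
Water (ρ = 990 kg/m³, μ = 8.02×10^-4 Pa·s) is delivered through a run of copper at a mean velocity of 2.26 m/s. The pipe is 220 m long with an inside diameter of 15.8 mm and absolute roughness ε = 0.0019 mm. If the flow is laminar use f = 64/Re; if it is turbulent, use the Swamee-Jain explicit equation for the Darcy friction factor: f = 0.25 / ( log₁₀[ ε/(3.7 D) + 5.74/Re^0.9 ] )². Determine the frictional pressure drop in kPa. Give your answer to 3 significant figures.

ΔP ≈ 768 kPa

Reynolds number Re = ρVD/μ = 990 · 2.26 · 0.0158 / 0.000802 = 4.408e+04.
Re > 4000 → turbulent. Relative roughness ε/D = 1.9e-06/0.0158 = 0.00012. Swamee-Jain: f = 0.25/(log₁₀[0.00012/3.7 + 5.74/4.408e+04^0.9])² = 0.25/(log₁₀[3.25e-05 + 0.000379])² = 0.25/(-3.385)² = 0.02182.
Darcy-Weisbach: ΔP = f(L/D)(ρV²/2) = 0.02182·(220/0.0158)·(990·2.26²/2) = 0.02182·1.392e+04·2528 = 7.68e+05 Pa.
ΔP = 7.68e+05 Pa = 768 kPa.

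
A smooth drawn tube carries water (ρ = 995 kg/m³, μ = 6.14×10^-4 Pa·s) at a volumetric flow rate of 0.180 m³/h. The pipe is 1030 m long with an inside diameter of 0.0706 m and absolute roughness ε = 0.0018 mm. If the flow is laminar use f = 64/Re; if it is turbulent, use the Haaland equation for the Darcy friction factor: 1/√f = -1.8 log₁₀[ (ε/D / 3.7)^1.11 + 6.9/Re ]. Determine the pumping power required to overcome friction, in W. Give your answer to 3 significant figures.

P ≈ 0.00259 W

Q = 0.180 m³/h = 0.180/3600 = 5e-05 m³/s.
Cross-sectional area A = πD²/4 = π(0.0706)²/4 = 0.003915 m²; mean velocity V = Q/A = 5e-05/0.003915 = 0.01277 m/s.
Reynolds number Re = ρVD/μ = 995 · 0.01277 · 0.0706 / 0.000614 = 1461.
Re < 2300 → laminar flow, so f = 64/Re = 64/1461 = 0.0438 (the turbulent correlation is not needed).
Darcy-Weisbach: ΔP = f(L/D)(ρV²/2) = 0.0438·(1030/0.0706)·(995·0.01277²/2) = 0.0438·1.459e+04·0.08116 = 51.86 Pa.
Pumping power P = QΔP = 5e-05·51.86 = 0.002593 W = 0.00259 W.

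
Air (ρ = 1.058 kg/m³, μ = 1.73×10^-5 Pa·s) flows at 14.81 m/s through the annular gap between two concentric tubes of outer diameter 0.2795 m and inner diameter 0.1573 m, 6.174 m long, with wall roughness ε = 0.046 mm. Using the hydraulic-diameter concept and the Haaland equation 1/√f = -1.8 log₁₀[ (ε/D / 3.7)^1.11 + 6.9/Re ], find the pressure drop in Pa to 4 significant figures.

ΔP ≈ 112.9 Pa

Hydraulic diameter D_h = 4A/P = D_o - D_i = 0.2795 - 0.1573 = 0.1222 m.
Re = ρVD_h/μ = 1.058·14.81·0.1222/1.73e-05 = 1.107e+05.
ε/D_h = 4.6e-05/0.1222 = 0.000376; Haaland gives 1/√f = -1.8 log₁₀[3.7e-05+6.23e-05] = 7.205, so f = 0.01926.
ΔP = f(L/D_h)(ρV²/2) = 0.01926·6.174/0.1222·116 = 112.9 Pa.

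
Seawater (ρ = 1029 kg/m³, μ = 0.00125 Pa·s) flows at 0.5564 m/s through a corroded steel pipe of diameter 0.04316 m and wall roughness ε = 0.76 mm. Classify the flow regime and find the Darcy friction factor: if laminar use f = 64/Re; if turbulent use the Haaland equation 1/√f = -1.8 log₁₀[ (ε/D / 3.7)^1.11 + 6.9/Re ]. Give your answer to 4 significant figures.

f ≈ 0.04845

Re = ρVD/μ = 1029·0.5564·0.04316/0.00125 = 1.977e+04.
Re > 4000 → turbulent. ε/D = 0.00076/0.04316 = 0.0176; Haaland: 1/√f = -1.8 log₁₀[0.00264 + 0.000349] = 4.543, so f = 0.04845.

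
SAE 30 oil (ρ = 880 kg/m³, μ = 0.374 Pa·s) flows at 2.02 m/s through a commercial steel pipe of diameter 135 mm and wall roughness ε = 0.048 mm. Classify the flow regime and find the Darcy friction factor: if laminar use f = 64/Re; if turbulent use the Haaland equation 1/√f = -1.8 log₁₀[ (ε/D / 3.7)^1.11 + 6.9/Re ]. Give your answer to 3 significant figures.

Re = ρVD/μ = 880·2.02·0.135/0.374 = 641.6.
Re < 2300 → laminar, so f = 64/Re = 0.09974 (roughness is irrelevant in laminar flow).

f ≈ 0.0997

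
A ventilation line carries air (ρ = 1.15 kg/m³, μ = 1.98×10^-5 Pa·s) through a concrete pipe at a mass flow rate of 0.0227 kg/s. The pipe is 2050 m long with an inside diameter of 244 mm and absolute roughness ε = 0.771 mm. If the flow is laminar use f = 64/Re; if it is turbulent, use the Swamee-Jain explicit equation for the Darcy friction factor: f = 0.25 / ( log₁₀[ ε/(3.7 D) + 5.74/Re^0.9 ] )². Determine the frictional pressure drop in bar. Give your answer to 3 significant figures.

A = πD²/4 = π(0.244)²/4 = 0.04676 m²; mean velocity V = ṁ/(ρA) = 0.0227/(1.15 · 0.04676) = 0.4221 m/s.
Reynolds number Re = ρVD/μ = 1.15 · 0.4221 · 0.244 / 1.98e-05 = 5982.
Re > 4000 → turbulent. Relative roughness ε/D = 0.000771/0.244 = 0.00316. Swamee-Jain: f = 0.25/(log₁₀[0.00316/3.7 + 5.74/5982^0.9])² = 0.25/(log₁₀[0.000854 + 0.00229])² = 0.25/(-2.503)² = 0.03992.
Darcy-Weisbach: ΔP = f(L/D)(ρV²/2) = 0.03992·(2050/0.244)·(1.15·0.4221²/2) = 0.03992·8402·0.1025 = 34.36 Pa.
ΔP = 34.36 Pa = 3.44×10^-4 bar.

ΔP ≈ 3.44×10^-4 bar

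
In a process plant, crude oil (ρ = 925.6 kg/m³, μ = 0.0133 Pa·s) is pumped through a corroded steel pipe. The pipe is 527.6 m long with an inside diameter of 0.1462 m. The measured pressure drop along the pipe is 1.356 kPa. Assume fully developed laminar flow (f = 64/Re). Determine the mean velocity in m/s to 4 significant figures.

For laminar flow, f = 64/Re with Re = ρVD/μ, so Darcy-Weisbach reduces to ΔP = 32μLV/D². Solving for V: V = ΔP·D²/(32μL) = 1356·(0.1462)²/(32·0.0133·527.6) = 0.1291 m/s.
Check: Re = ρVD/μ = 925.6·0.1291·0.1462/0.0133 = 1313 < 2300, so the laminar assumption holds.

V ≈ 0.1291 m/s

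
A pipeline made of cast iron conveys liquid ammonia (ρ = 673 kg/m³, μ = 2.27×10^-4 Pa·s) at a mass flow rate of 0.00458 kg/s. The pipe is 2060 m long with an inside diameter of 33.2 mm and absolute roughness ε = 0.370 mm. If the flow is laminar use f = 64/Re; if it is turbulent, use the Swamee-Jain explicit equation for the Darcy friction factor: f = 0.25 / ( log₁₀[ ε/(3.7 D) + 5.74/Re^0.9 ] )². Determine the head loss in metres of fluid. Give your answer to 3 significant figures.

A = πD²/4 = π(0.0332)²/4 = 0.0008657 m²; mean velocity V = ṁ/(ρA) = 0.00458/(673 · 0.0008657) = 0.007861 m/s.
Reynolds number Re = ρVD/μ = 673 · 0.007861 · 0.0332 / 0.000227 = 773.8.
Re < 2300 → laminar flow, so f = 64/Re = 64/773.8 = 0.08271 (the turbulent correlation is not needed).
Darcy-Weisbach: ΔP = f(L/D)(ρV²/2) = 0.08271·(2060/0.0332)·(673·0.007861²/2) = 0.08271·6.205e+04·0.02079 = 106.7 Pa.
Head loss h_f = ΔP/(ρg) = 106.7/(673·9.81) = 0.0162 m.

h_f ≈ 0.0162 m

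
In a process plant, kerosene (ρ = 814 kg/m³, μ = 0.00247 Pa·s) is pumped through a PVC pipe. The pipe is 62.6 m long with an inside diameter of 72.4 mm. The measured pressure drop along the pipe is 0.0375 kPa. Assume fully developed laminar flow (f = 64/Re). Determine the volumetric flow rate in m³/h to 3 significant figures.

Q ≈ 0.589 m³/h

For laminar flow, f = 64/Re with Re = ρVD/μ, so Darcy-Weisbach reduces to ΔP = 32μLV/D². Solving for V: V = ΔP·D²/(32μL) = 37.5·(0.0724)²/(32·0.00247·62.6) = 0.03973 m/s.
Check: Re = ρVD/μ = 814·0.03973·0.0724/0.00247 = 947.9 < 2300, so the laminar assumption holds.
Q = V·A = 0.03973·(π/4·0.0724²) = 0.0001636 m³/s = 0.589 m³/h.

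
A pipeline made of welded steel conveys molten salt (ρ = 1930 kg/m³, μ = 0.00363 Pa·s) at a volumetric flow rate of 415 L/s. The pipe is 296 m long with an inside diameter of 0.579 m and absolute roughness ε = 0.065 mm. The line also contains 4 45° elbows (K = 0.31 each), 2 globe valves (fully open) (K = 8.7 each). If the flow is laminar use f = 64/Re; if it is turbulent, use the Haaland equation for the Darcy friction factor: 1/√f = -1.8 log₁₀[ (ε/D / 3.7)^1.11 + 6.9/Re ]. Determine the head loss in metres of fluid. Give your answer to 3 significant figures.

Q = 415 L/s = 415/1000 = 0.415 m³/s.
Cross-sectional area A = πD²/4 = π(0.579)²/4 = 0.2633 m²; mean velocity V = Q/A = 0.415/0.2633 = 1.576 m/s.
Reynolds number Re = ρVD/μ = 1930 · 1.576 · 0.579 / 0.00363 = 4.852e+05.
Re > 4000 → turbulent. Relative roughness ε/D = 6.5e-05/0.579 = 0.000112. Haaland: 1/√f = -1.8 log₁₀[(0.000112/3.7)^1.11 + 6.9/4.852e+05] = -1.8 log₁₀[9.66e-06 + 1.42e-05] = 8.319, so f = 0.01445.
Total minor-loss coefficient ΣK = 4·0.31 + 2·8.7 = 18.6.
ΔP = [f·L/D + ΣK]·(ρV²/2) = [0.01445·296/0.579 + 18.6]·(1930·1.576²/2) = [7.386 + 18.6]·2397 = 6.239e+04 Pa.
Head loss h_f = ΔP/(ρg) = 6.239e+04/(1930·9.81) = 3.30 m.

h_f ≈ 3.30 m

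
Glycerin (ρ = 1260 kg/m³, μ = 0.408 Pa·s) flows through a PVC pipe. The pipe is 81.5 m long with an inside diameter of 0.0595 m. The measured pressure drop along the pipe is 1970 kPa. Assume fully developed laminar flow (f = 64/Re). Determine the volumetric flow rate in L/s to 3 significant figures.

For laminar flow, f = 64/Re with Re = ρVD/μ, so Darcy-Weisbach reduces to ΔP = 32μLV/D². Solving for V: V = ΔP·D²/(32μL) = 1.97e+06·(0.0595)²/(32·0.408·81.5) = 6.554 m/s.
Check: Re = ρVD/μ = 1260·6.554·0.0595/0.408 = 1204 < 2300, so the laminar assumption holds.
Q = V·A = 6.554·(π/4·0.0595²) = 0.01822 m³/s = 18.2 L/s.

Q ≈ 18.2 L/s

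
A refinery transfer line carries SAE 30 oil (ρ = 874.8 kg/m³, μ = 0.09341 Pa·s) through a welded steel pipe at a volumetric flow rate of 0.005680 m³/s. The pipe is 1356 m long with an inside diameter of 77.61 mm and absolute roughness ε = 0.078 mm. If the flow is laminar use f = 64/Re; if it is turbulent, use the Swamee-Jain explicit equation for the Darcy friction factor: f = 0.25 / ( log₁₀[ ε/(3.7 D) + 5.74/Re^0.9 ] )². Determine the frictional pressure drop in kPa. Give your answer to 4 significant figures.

Cross-sectional area A = πD²/4 = π(0.07761)²/4 = 0.004731 m²; mean velocity V = Q/A = 0.00568/0.004731 = 1.201 m/s.
Reynolds number Re = ρVD/μ = 874.8 · 1.201 · 0.07761 / 0.0934 = 872.7.
Re < 2300 → laminar flow, so f = 64/Re = 64/872.7 = 0.07334 (the turbulent correlation is not needed).
Darcy-Weisbach: ΔP = f(L/D)(ρV²/2) = 0.07334·(1356/0.07761)·(874.8·1.201²/2) = 0.07334·1.747e+04·630.6 = 8.08e+05 Pa.
ΔP = 8.08e+05 Pa = 808.0 kPa.

ΔP ≈ 808.0 kPa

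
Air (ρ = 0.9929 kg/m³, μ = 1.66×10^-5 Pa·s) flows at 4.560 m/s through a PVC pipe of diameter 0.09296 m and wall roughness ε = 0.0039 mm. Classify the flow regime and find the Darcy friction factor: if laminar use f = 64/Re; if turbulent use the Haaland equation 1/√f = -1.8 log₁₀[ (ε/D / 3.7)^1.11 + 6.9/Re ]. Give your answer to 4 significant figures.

Re = ρVD/μ = 0.9929·4.56·0.09296/1.66e-05 = 2.535e+04.
Re > 4000 → turbulent. ε/D = 3.9e-06/0.09296 = 4.2e-05; Haaland: 1/√f = -1.8 log₁₀[3.24e-06 + 0.000272] = 6.408, so f = 0.02435.

f ≈ 0.02435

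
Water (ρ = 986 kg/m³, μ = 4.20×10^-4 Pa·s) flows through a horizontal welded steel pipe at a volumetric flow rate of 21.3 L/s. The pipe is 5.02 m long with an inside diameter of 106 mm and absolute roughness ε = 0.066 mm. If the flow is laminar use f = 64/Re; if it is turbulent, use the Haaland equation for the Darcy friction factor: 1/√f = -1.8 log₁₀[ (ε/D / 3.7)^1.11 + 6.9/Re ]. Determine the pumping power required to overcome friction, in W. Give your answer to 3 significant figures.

P ≈ 52.7 W

Q = 21.3 L/s = 21.3/1000 = 0.0213 m³/s.
Cross-sectional area A = πD²/4 = π(0.106)²/4 = 0.008825 m²; mean velocity V = Q/A = 0.0213/0.008825 = 2.414 m/s.
Reynolds number Re = ρVD/μ = 986 · 2.414 · 0.106 / 0.00042 = 6.006e+05.
Re > 4000 → turbulent. Relative roughness ε/D = 6.6e-05/0.106 = 0.000623. Haaland: 1/√f = -1.8 log₁₀[(0.000623/3.7)^1.11 + 6.9/6.006e+05] = -1.8 log₁₀[6.47e-05 + 1.15e-05] = 7.413, so f = 0.0182.
Darcy-Weisbach: ΔP = f(L/D)(ρV²/2) = 0.0182·(5.02/0.106)·(986·2.414²/2) = 0.0182·47.36·2872 = 2475 Pa.
Pumping power P = QΔP = 0.0213·2475 = 52.73 W = 52.7 W.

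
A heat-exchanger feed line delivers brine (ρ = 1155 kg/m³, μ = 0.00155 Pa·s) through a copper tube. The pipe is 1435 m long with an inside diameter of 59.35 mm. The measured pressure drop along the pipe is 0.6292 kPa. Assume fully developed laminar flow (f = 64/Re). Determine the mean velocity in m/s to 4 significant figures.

V ≈ 0.03114 m/s

For laminar flow, f = 64/Re with Re = ρVD/μ, so Darcy-Weisbach reduces to ΔP = 32μLV/D². Solving for V: V = ΔP·D²/(32μL) = 629.2·(0.05935)²/(32·0.00155·1435) = 0.03114 m/s.
Check: Re = ρVD/μ = 1155·0.03114·0.05935/0.00155 = 1377 < 2300, so the laminar assumption holds.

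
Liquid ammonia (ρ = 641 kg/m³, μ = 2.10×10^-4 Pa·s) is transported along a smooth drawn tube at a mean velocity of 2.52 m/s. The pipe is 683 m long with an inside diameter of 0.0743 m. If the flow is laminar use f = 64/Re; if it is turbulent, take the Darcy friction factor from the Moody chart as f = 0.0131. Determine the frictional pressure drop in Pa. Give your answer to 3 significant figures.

ΔP ≈ 245000 Pa

Reynolds number Re = ρVD/μ = 641 · 2.52 · 0.0743 / 0.00021 = 5.715e+05.
Re > 4000 → turbulent; use the Moody-chart value f = 0.0131.
Darcy-Weisbach: ΔP = f(L/D)(ρV²/2) = 0.0131·(683/0.0743)·(641·2.52²/2) = 0.0131·9192·2035 = 2.451e+05 Pa.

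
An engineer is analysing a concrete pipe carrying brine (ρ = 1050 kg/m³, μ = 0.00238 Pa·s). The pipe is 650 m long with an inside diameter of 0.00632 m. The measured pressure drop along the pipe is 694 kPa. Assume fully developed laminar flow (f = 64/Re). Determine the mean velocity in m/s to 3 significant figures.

For laminar flow, f = 64/Re with Re = ρVD/μ, so Darcy-Weisbach reduces to ΔP = 32μLV/D². Solving for V: V = ΔP·D²/(32μL) = 6.94e+05·(0.00632)²/(32·0.00238·650) = 0.56 m/s.
Check: Re = ρVD/μ = 1050·0.56·0.00632/0.00238 = 1561 < 2300, so the laminar assumption holds.

V ≈ 0.560 m/s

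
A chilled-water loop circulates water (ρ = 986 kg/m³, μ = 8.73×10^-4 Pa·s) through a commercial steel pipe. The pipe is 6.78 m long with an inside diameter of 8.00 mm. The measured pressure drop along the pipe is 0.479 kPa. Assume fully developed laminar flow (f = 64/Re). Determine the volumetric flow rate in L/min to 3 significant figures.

For laminar flow, f = 64/Re with Re = ρVD/μ, so Darcy-Weisbach reduces to ΔP = 32μLV/D². Solving for V: V = ΔP·D²/(32μL) = 479·(0.008)²/(32·0.000873·6.78) = 0.1619 m/s.
Check: Re = ρVD/μ = 986·0.1619·0.008/0.000873 = 1462 < 2300, so the laminar assumption holds.
Q = V·A = 0.1619·(π/4·0.008²) = 8.136e-06 m³/s = 0.488 L/min.

Q ≈ 0.488 L/min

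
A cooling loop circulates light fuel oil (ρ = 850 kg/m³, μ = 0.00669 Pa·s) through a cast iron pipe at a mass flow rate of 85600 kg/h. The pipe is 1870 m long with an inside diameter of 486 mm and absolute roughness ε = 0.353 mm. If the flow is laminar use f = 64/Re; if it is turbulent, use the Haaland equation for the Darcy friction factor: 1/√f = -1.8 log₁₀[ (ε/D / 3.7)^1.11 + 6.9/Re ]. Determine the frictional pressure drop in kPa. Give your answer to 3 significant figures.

ΔP ≈ 1.20 kPa

ṁ = 85600 kg/h = 85600/3600 = 23.78 kg/s.
A = πD²/4 = π(0.486)²/4 = 0.1855 m²; mean velocity V = ṁ/(ρA) = 23.78/(850 · 0.1855) = 0.1508 m/s.
Reynolds number Re = ρVD/μ = 850 · 0.1508 · 0.486 / 0.00669 = 9311.
Re > 4000 → turbulent. Relative roughness ε/D = 0.000353/0.486 = 0.000726. Haaland: 1/√f = -1.8 log₁₀[(0.000726/3.7)^1.11 + 6.9/9311] = -1.8 log₁₀[7.68e-05 + 0.000741] = 5.557, so f = 0.03238.
Darcy-Weisbach: ΔP = f(L/D)(ρV²/2) = 0.03238·(1870/0.486)·(850·0.1508²/2) = 0.03238·3848·9.664 = 1204 Pa.
ΔP = 1204 Pa = 1.20 kPa.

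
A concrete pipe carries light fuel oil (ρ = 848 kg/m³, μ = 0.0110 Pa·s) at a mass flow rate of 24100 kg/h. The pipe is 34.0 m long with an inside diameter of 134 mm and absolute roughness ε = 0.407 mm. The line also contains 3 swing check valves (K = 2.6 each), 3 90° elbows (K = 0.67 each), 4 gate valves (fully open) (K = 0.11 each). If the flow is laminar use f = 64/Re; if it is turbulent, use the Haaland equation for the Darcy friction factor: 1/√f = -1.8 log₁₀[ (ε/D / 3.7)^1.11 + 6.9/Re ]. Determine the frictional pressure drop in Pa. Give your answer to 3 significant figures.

ΔP ≈ 2680 Pa

ṁ = 24100 kg/h = 24100/3600 = 6.694 kg/s.
A = πD²/4 = π(0.134)²/4 = 0.0141 m²; mean velocity V = ṁ/(ρA) = 6.694/(848 · 0.0141) = 0.5598 m/s.
Reynolds number Re = ρVD/μ = 848 · 0.5598 · 0.134 / 0.011 = 5783.
Re > 4000 → turbulent. Relative roughness ε/D = 0.000407/0.134 = 0.00304. Haaland: 1/√f = -1.8 log₁₀[(0.00304/3.7)^1.11 + 6.9/5783] = -1.8 log₁₀[0.000376 + 0.00119] = 5.048, so f = 0.03924.
Total minor-loss coefficient ΣK = 3·2.6 + 3·0.67 + 4·0.11 = 10.2.
ΔP = [f·L/D + ΣK]·(ρV²/2) = [0.03924·34/0.134 + 10.2]·(848·0.5598²/2) = [9.958 + 10.2]·132.9 = 2685 Pa.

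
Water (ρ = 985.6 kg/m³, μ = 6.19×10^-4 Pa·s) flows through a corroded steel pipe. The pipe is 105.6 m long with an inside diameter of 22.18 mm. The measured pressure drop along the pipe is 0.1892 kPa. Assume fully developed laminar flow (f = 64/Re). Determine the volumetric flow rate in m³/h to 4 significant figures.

For laminar flow, f = 64/Re with Re = ρVD/μ, so Darcy-Weisbach reduces to ΔP = 32μLV/D². Solving for V: V = ΔP·D²/(32μL) = 189.2·(0.02218)²/(32·0.000619·105.6) = 0.0445 m/s.
Check: Re = ρVD/μ = 985.6·0.0445·0.02218/0.000619 = 1571 < 2300, so the laminar assumption holds.
Q = V·A = 0.0445·(π/4·0.02218²) = 1.719e-05 m³/s = 0.06189 m³/h.

Q ≈ 0.06189 m³/h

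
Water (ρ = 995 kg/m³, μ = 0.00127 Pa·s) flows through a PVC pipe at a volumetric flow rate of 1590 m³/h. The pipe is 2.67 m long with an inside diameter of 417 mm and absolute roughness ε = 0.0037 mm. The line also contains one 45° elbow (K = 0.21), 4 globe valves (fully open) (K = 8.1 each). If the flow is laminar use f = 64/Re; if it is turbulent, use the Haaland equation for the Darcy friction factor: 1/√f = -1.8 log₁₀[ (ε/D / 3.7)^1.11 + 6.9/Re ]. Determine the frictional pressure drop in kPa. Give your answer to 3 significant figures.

ΔP ≈ 170 kPa

Q = 1590 m³/h = 1590/3600 = 0.4417 m³/s.
Cross-sectional area A = πD²/4 = π(0.417)²/4 = 0.1366 m²; mean velocity V = Q/A = 0.4417/0.1366 = 3.234 m/s.
Reynolds number Re = ρVD/μ = 995 · 3.234 · 0.417 / 0.00127 = 1.057e+06.
Re > 4000 → turbulent. Relative roughness ε/D = 3.7e-06/0.417 = 8.87e-06. Haaland: 1/√f = -1.8 log₁₀[(8.87e-06/3.7)^1.11 + 6.9/1.057e+06] = -1.8 log₁₀[5.78e-07 + 6.53e-06] = 9.267, so f = 0.01164.
Total minor-loss coefficient ΣK = 1·0.21 + 4·8.1 = 32.6.
ΔP = [f·L/D + ΣK]·(ρV²/2) = [0.01164·2.67/0.417 + 32.6]·(995·3.234²/2) = [0.07456 + 32.6]·5203 = 1.701e+05 Pa.
ΔP = 1.701e+05 Pa = 170 kPa.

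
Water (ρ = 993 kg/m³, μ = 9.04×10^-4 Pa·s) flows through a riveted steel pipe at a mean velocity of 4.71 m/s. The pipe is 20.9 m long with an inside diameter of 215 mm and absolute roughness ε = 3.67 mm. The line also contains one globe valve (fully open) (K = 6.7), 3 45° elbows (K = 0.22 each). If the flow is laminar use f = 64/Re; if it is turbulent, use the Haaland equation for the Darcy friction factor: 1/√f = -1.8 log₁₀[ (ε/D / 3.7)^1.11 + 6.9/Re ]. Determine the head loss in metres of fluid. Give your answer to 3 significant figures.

h_f ≈ 13.4 m

Reynolds number Re = ρVD/μ = 993 · 4.71 · 0.215 / 0.000904 = 1.112e+06.
Re > 4000 → turbulent. Relative roughness ε/D = 0.00367/0.215 = 0.0171. Haaland: 1/√f = -1.8 log₁₀[(0.0171/3.7)^1.11 + 6.9/1.112e+06] = -1.8 log₁₀[0.00255 + 6.2e-06] = 4.665, so f = 0.04594.
Total minor-loss coefficient ΣK = 1·6.7 + 3·0.22 = 7.36.
ΔP = [f·L/D + ΣK]·(ρV²/2) = [0.04594·20.9/0.215 + 7.36]·(993·4.71²/2) = [4.466 + 7.36]·1.101e+04 = 1.303e+05 Pa.
Head loss h_f = ΔP/(ρg) = 1.303e+05/(993·9.81) = 13.4 m.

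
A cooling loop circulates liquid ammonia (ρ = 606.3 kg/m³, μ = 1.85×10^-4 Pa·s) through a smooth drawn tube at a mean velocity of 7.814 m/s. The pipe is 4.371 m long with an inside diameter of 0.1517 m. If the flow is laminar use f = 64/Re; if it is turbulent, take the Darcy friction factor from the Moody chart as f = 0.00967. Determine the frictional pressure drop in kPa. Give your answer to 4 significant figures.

ΔP ≈ 5.157 kPa

Reynolds number Re = ρVD/μ = 606.3 · 7.814 · 0.1517 / 0.000185 = 3.885e+06.
Re > 4000 → turbulent; use the Moody-chart value f = 0.00967.
Darcy-Weisbach: ΔP = f(L/D)(ρV²/2) = 0.00967·(4.371/0.1517)·(606.3·7.814²/2) = 0.00967·28.81·1.851e+04 = 5157 Pa.
ΔP = 5157 Pa = 5.157 kPa.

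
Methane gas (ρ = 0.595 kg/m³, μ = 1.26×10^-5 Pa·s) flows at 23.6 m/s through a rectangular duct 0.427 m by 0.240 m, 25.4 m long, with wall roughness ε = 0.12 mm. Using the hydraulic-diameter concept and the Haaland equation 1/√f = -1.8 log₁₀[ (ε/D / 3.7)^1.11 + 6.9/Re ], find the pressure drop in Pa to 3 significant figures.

Hydraulic diameter D_h = 4A/P = 4·(0.427·0.24)/(2·(0.427+0.24)) = 0.4099/1.334 = 0.3073 m.
Re = ρVD_h/μ = 0.595·23.6·0.3073/1.26e-05 = 3.425e+05.
ε/D_h = 0.00012/0.3073 = 0.000391; Haaland gives 1/√f = -1.8 log₁₀[3.85e-05+2.01e-05] = 7.616, so f = 0.01724.
ΔP = f(L/D_h)(ρV²/2) = 0.01724·25.4/0.3073·165.7 = 236.1 Pa.

ΔP ≈ 236 Pa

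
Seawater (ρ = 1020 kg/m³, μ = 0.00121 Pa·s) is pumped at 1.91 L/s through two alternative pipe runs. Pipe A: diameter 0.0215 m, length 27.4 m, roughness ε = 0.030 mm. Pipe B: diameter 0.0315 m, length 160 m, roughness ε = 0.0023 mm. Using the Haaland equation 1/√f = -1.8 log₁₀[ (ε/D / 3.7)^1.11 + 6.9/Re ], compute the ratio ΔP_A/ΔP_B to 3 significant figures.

ΔP_A/ΔP_B ≈ 1.36

Pipe A: V = Q/A = 0.00191/0.0003631 = 5.261 m/s; Re = 9.535e+04; ε/D = 0.0014; Haaland → f = 0.02334; ΔP_A = f(L/D)(ρV²/2) = 4.198e+05 Pa.
Pipe B: V = Q/A = 0.00191/0.0007793 = 2.451 m/s; Re = 6.508e+04; ε/D = 7.3e-05; Haaland → f = 0.01977; ΔP_B = f(L/D)(ρV²/2) = 3.077e+05 Pa.
ΔP_A/ΔP_B = 4.198e+05/3.077e+05 = 1.36.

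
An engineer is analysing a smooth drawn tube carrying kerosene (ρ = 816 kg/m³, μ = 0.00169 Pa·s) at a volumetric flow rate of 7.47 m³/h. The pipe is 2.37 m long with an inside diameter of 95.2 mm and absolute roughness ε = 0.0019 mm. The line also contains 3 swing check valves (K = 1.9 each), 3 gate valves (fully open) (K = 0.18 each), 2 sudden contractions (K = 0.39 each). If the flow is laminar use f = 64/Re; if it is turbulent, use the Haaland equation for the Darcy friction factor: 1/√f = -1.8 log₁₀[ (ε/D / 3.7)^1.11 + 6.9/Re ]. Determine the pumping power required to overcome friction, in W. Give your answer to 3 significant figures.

Q = 7.47 m³/h = 7.47/3600 = 0.002075 m³/s.
Cross-sectional area A = πD²/4 = π(0.0952)²/4 = 0.007118 m²; mean velocity V = Q/A = 0.002075/0.007118 = 0.2915 m/s.
Reynolds number Re = ρVD/μ = 816 · 0.2915 · 0.0952 / 0.00169 = 1.34e+04.
Re > 4000 → turbulent. Relative roughness ε/D = 1.9e-06/0.0952 = 2e-05. Haaland: 1/√f = -1.8 log₁₀[(2e-05/3.7)^1.11 + 6.9/1.34e+04] = -1.8 log₁₀[1.42e-06 + 0.000515] = 5.917, so f = 0.02857.
Total minor-loss coefficient ΣK = 3·1.9 + 3·0.18 + 2·0.39 = 7.02.
ΔP = [f·L/D + ΣK]·(ρV²/2) = [0.02857·2.37/0.0952 + 7.02]·(816·0.2915²/2) = [0.7111 + 7.02]·34.67 = 268 Pa.
Pumping power P = QΔP = 0.002075·268 = 0.5562 W = 0.556 W.

P ≈ 0.556 W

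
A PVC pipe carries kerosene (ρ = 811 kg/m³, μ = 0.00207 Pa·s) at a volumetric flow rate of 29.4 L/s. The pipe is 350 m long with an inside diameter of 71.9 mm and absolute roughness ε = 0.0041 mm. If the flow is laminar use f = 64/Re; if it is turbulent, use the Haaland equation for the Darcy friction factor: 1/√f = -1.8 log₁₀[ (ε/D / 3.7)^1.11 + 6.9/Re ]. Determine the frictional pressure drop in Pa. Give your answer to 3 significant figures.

Q = 29.4 L/s = 29.4/1000 = 0.0294 m³/s.
Cross-sectional area A = πD²/4 = π(0.0719)²/4 = 0.00406 m²; mean velocity V = Q/A = 0.0294/0.00406 = 7.241 m/s.
Reynolds number Re = ρVD/μ = 811 · 7.241 · 0.0719 / 0.00207 = 2.04e+05.
Re > 4000 → turbulent. Relative roughness ε/D = 4.1e-06/0.0719 = 5.7e-05. Haaland: 1/√f = -1.8 log₁₀[(5.7e-05/3.7)^1.11 + 6.9/2.04e+05] = -1.8 log₁₀[4.56e-06 + 3.38e-05] = 7.949, so f = 0.01583.
Darcy-Weisbach: ΔP = f(L/D)(ρV²/2) = 0.01583·(350/0.0719)·(811·7.241²/2) = 0.01583·4868·2.126e+04 = 1.638e+06 Pa.

ΔP ≈ 1.64×10^6 Pa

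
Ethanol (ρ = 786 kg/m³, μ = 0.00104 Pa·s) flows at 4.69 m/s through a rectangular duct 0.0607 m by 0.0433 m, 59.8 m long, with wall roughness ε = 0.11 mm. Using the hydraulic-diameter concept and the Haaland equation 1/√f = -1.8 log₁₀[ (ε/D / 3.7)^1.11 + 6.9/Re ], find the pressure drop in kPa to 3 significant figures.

Hydraulic diameter D_h = 4A/P = 4·(0.0607·0.0433)/(2·(0.0607+0.0433)) = 0.01051/0.208 = 0.05054 m.
Re = ρVD_h/μ = 786·4.69·0.05054/0.00104 = 1.792e+05.
ε/D_h = 0.00011/0.05054 = 0.00218; Haaland gives 1/√f = -1.8 log₁₀[0.00026+3.85e-05] = 6.346, so f = 0.02483.
ΔP = f(L/D_h)(ρV²/2) = 0.02483·59.8/0.05054·8644 = 2.539e+05 Pa.
ΔP = 254 kPa.

ΔP ≈ 254 kPa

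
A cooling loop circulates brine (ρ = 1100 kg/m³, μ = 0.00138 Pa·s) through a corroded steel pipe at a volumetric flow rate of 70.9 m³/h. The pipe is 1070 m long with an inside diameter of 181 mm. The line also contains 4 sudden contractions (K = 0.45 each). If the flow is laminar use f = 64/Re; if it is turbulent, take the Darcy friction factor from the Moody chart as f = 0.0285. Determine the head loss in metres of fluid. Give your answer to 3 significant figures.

h_f ≈ 5.08 m

Q = 70.9 m³/h = 70.9/3600 = 0.01969 m³/s.
Cross-sectional area A = πD²/4 = π(0.181)²/4 = 0.02573 m²; mean velocity V = Q/A = 0.01969/0.02573 = 0.7654 m/s.
Reynolds number Re = ρVD/μ = 1100 · 0.7654 · 0.181 / 0.00138 = 1.104e+05.
Re > 4000 → turbulent; use the Moody-chart value f = 0.0285.
Total minor-loss coefficient ΣK = 4·0.45 = 1.8.
ΔP = [f·L/D + ΣK]·(ρV²/2) = [0.0285·1070/0.181 + 1.8]·(1100·0.7654²/2) = [168.5 + 1.8]·322.2 = 5.487e+04 Pa.
Head loss h_f = ΔP/(ρg) = 5.487e+04/(1100·9.81) = 5.08 m.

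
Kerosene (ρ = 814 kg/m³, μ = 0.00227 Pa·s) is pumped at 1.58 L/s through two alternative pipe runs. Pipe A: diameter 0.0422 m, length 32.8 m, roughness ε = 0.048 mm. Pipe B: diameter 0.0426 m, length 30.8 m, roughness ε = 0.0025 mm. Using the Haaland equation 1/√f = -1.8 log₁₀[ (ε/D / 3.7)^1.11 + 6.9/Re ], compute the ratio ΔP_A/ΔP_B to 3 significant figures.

ΔP_A/ΔP_B ≈ 1.19

Pipe A: V = Q/A = 0.00158/0.001399 = 1.13 m/s; Re = 1.709e+04; ε/D = 0.00114; Haaland → f = 0.02876; ΔP_A = f(L/D)(ρV²/2) = 1.161e+04 Pa.
Pipe B: V = Q/A = 0.00158/0.001425 = 1.109 m/s; Re = 1.693e+04; ε/D = 5.87e-05; Haaland → f = 0.02694; ΔP_B = f(L/D)(ρV²/2) = 9741 Pa.
ΔP_A/ΔP_B = 1.161e+04/9741 = 1.19.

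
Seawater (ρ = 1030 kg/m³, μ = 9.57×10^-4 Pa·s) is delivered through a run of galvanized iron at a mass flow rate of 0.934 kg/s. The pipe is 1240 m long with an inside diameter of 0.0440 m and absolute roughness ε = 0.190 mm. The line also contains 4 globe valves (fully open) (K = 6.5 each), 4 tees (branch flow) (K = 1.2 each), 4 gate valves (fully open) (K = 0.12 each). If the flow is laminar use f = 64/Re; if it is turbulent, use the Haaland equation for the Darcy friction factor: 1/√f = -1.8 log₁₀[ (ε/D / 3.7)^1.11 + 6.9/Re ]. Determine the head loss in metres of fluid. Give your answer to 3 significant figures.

A = πD²/4 = π(0.044)²/4 = 0.001521 m²; mean velocity V = ṁ/(ρA) = 0.934/(1030 · 0.001521) = 0.5964 m/s.
Reynolds number Re = ρVD/μ = 1030 · 0.5964 · 0.044 / 0.000957 = 2.824e+04.
Re > 4000 → turbulent. Relative roughness ε/D = 0.00019/0.044 = 0.00432. Haaland: 1/√f = -1.8 log₁₀[(0.00432/3.7)^1.11 + 6.9/2.824e+04] = -1.8 log₁₀[0.000555 + 0.000244] = 5.575, so f = 0.03218.
Total minor-loss coefficient ΣK = 4·6.5 + 4·1.2 + 4·0.12 = 31.3.
ΔP = [f·L/D + ΣK]·(ρV²/2) = [0.03218·1240/0.044 + 31.3]·(1030·0.5964²/2) = [906.8 + 31.3]·183.2 = 1.718e+05 Pa.
Head loss h_f = ΔP/(ρg) = 1.718e+05/(1030·9.81) = 17.0 m.

h_f ≈ 17.0 m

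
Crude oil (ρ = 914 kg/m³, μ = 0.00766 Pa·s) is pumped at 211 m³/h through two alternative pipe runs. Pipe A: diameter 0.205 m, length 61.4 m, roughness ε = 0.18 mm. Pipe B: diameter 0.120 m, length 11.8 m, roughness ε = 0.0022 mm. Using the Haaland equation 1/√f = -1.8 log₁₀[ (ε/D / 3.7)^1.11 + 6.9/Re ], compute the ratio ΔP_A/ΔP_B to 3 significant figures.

ΔP_A/ΔP_B ≈ 0.448

Pipe A: V = Q/A = 0.05861/0.03301 = 1.776 m/s; Re = 4.344e+04; ε/D = 0.000878; Haaland → f = 0.02387; ΔP_A = f(L/D)(ρV²/2) = 1.03e+04 Pa.
Pipe B: V = Q/A = 0.05861/0.01131 = 5.182 m/s; Re = 7.42e+04; ε/D = 1.83e-05; Haaland → f = 0.01905; ΔP_B = f(L/D)(ρV²/2) = 2.299e+04 Pa.
ΔP_A/ΔP_B = 1.03e+04/2.299e+04 = 0.448.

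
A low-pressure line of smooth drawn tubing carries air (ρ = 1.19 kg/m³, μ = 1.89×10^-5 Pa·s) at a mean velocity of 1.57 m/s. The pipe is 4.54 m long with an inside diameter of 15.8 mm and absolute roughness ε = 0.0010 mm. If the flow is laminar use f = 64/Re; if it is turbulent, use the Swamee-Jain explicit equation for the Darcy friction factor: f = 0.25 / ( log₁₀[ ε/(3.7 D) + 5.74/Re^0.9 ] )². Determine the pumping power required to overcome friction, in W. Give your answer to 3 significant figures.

P ≈ 0.00532 W

Reynolds number Re = ρVD/μ = 1.19 · 1.57 · 0.0158 / 1.89e-05 = 1562.
Re < 2300 → laminar flow, so f = 64/Re = 64/1562 = 0.04098 (the turbulent correlation is not needed).
Darcy-Weisbach: ΔP = f(L/D)(ρV²/2) = 0.04098·(4.54/0.0158)·(1.19·1.57²/2) = 0.04098·287.3·1.467 = 17.27 Pa.
Q = V·A = 1.57·0.0001961 = 0.0003078 m³/s.
Pumping power P = QΔP = 0.0003078·17.27 = 0.005316 W = 0.00532 W.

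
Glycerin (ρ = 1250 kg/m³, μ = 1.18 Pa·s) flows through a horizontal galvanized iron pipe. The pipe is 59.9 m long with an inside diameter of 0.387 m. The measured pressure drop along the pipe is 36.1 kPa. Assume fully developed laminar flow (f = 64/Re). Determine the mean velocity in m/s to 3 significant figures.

For laminar flow, f = 64/Re with Re = ρVD/μ, so Darcy-Weisbach reduces to ΔP = 32μLV/D². Solving for V: V = ΔP·D²/(32μL) = 3.61e+04·(0.387)²/(32·1.18·59.9) = 2.39 m/s.
Check: Re = ρVD/μ = 1250·2.39·0.387/1.18 = 980 < 2300, so the laminar assumption holds.

V ≈ 2.39 m/s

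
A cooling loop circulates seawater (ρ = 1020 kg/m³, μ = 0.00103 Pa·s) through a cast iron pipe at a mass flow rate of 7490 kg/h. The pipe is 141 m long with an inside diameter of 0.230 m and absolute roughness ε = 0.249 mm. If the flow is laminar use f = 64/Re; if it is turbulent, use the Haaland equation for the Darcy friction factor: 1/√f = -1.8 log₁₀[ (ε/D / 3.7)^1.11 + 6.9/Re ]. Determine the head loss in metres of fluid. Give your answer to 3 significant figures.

ṁ = 7490 kg/h = 7490/3600 = 2.081 kg/s.
A = πD²/4 = π(0.23)²/4 = 0.04155 m²; mean velocity V = ṁ/(ρA) = 2.081/(1020 · 0.04155) = 0.04909 m/s.
Reynolds number Re = ρVD/μ = 1020 · 0.04909 · 0.23 / 0.00103 = 1.118e+04.
Re > 4000 → turbulent. Relative roughness ε/D = 0.000249/0.23 = 0.00108. Haaland: 1/√f = -1.8 log₁₀[(0.00108/3.7)^1.11 + 6.9/1.118e+04] = -1.8 log₁₀[0.00012 + 0.000617] = 5.639, so f = 0.03145.
Darcy-Weisbach: ΔP = f(L/D)(ρV²/2) = 0.03145·(141/0.23)·(1020·0.04909²/2) = 0.03145·613·1.229 = 23.7 Pa.
Head loss h_f = ΔP/(ρg) = 23.7/(1020·9.81) = 0.00237 m.

h_f ≈ 0.00237 m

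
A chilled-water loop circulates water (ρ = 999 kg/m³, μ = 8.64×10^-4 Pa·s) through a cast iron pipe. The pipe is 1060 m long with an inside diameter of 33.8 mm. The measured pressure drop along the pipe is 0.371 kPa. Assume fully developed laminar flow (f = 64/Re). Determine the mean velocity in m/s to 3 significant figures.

For laminar flow, f = 64/Re with Re = ρVD/μ, so Darcy-Weisbach reduces to ΔP = 32μLV/D². Solving for V: V = ΔP·D²/(32μL) = 371·(0.0338)²/(32·0.000864·1060) = 0.01446 m/s.
Check: Re = ρVD/μ = 999·0.01446·0.0338/0.000864 = 565.2 < 2300, so the laminar assumption holds.

V ≈ 0.0145 m/s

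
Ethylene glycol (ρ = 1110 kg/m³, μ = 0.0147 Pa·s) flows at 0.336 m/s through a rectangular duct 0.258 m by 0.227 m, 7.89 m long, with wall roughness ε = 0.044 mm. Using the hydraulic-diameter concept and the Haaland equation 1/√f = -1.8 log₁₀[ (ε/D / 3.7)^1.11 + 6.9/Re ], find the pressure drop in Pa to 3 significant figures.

Hydraulic diameter D_h = 4A/P = 4·(0.258·0.227)/(2·(0.258+0.227)) = 0.2343/0.97 = 0.2415 m.
Re = ρVD_h/μ = 1110·0.336·0.2415/0.0147 = 6127.
ε/D_h = 4.4e-05/0.2415 = 0.000182; Haaland gives 1/√f = -1.8 log₁₀[1.65e-05+0.00113] = 5.296, so f = 0.03566.
ΔP = f(L/D_h)(ρV²/2) = 0.03566·7.89/0.2415·62.66 = 72.99 Pa.

ΔP ≈ 73.0 Pa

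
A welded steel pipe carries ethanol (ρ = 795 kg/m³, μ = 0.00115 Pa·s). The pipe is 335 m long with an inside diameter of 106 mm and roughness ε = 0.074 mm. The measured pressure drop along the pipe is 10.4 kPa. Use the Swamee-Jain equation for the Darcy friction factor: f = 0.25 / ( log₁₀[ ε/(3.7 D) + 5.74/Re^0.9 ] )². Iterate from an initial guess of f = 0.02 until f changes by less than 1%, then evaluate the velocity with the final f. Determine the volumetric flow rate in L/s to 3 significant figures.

Rearranging Darcy-Weisbach: V = √(2·ΔP·D/(f·L·ρ)). With ε/D = 7.4e-05/0.106 = 0.000698, iterate starting from f = 0.02:
  f = 0.02 → V = √(2·1.04e+04·0.106/(0.02·335·795)) = 0.6434 m/s; Re = ρVD/μ = 4.715e+04; f → 0.02348
  f = 0.02348 → V = 0.5938 m/s; Re = 4.351e+04; f → 0.02378
  f = 0.02378 → V = 0.59 m/s; Re = 4.323e+04; f → 0.02381
Converged (Δf/f < 1%). With the final f = 0.02381: V = √(2·1.04e+04·0.106/(0.02381·335·795)) = 0.5897 m/s.
Q = V·A = 0.5897·(π/4·0.106²) = 0.005204 m³/s = 5.20 L/s.

Q ≈ 5.20 L/s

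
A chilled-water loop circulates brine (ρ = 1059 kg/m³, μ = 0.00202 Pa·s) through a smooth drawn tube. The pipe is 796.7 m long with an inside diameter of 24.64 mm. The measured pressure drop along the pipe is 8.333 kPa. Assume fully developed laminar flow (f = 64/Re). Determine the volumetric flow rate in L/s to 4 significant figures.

For laminar flow, f = 64/Re with Re = ρVD/μ, so Darcy-Weisbach reduces to ΔP = 32μLV/D². Solving for V: V = ΔP·D²/(32μL) = 8333·(0.02464)²/(32·0.00202·796.7) = 0.09824 m/s.
Check: Re = ρVD/μ = 1059·0.09824·0.02464/0.00202 = 1269 < 2300, so the laminar assumption holds.
Q = V·A = 0.09824·(π/4·0.02464²) = 4.684e-05 m³/s = 0.04684 L/s.

Q ≈ 0.04684 L/s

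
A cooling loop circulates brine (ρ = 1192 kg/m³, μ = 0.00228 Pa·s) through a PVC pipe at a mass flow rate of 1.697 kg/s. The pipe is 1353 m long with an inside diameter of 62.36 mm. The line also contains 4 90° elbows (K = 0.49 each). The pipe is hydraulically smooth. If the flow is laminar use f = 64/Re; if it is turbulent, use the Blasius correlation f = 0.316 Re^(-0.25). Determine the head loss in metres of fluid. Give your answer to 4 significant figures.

A = πD²/4 = π(0.06236)²/4 = 0.003054 m²; mean velocity V = ṁ/(ρA) = 1.697/(1192 · 0.003054) = 0.4661 m/s.
Reynolds number Re = ρVD/μ = 1192 · 0.4661 · 0.06236 / 0.00228 = 1.52e+04.
Re > 4000 → turbulent. Smooth-pipe (Blasius): f = 0.316 Re^(-0.25) = 0.316/(1.52e+04)^0.25 = 0.02846.
Total minor-loss coefficient ΣK = 4·0.49 = 1.96.
ΔP = [f·L/D + ΣK]·(ρV²/2) = [0.02846·1353/0.06236 + 1.96]·(1192·0.4661²/2) = [617.5 + 1.96]·129.5 = 8.022e+04 Pa.
Head loss h_f = ΔP/(ρg) = 8.022e+04/(1192·9.81) = 6.860 m.

h_f ≈ 6.860 m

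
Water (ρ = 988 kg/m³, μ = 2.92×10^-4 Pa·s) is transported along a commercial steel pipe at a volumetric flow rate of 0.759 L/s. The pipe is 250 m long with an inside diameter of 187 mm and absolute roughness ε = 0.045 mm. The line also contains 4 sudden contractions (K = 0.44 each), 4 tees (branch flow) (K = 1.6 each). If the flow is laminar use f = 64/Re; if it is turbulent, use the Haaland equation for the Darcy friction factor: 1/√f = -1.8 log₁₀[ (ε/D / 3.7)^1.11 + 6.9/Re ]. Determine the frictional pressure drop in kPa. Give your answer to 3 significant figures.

Q = 0.759 L/s = 0.759/1000 = 0.000759 m³/s.
Cross-sectional area A = πD²/4 = π(0.187)²/4 = 0.02746 m²; mean velocity V = Q/A = 0.000759/0.02746 = 0.02764 m/s.
Reynolds number Re = ρVD/μ = 988 · 0.02764 · 0.187 / 0.000292 = 1.749e+04.
Re > 4000 → turbulent. Relative roughness ε/D = 4.5e-05/0.187 = 0.000241. Haaland: 1/√f = -1.8 log₁₀[(0.000241/3.7)^1.11 + 6.9/1.749e+04] = -1.8 log₁₀[2.25e-05 + 0.000395] = 6.084, so f = 0.02702.
Total minor-loss coefficient ΣK = 4·0.44 + 4·1.6 = 8.16.
ΔP = [f·L/D + ΣK]·(ρV²/2) = [0.02702·250/0.187 + 8.16]·(988·0.02764²/2) = [36.12 + 8.16]·0.3773 = 16.71 Pa.
ΔP = 16.71 Pa = 0.0167 kPa.

ΔP ≈ 0.0167 kPa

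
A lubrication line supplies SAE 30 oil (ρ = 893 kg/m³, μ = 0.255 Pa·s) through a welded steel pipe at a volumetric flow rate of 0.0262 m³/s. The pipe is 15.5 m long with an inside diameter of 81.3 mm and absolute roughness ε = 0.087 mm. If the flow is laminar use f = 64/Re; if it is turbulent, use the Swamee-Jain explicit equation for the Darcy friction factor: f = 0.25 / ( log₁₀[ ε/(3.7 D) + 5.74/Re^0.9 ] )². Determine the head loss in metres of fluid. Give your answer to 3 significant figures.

Cross-sectional area A = πD²/4 = π(0.0813)²/4 = 0.005191 m²; mean velocity V = Q/A = 0.0262/0.005191 = 5.047 m/s.
Reynolds number Re = ρVD/μ = 893 · 5.047 · 0.0813 / 0.255 = 1437.
Re < 2300 → laminar flow, so f = 64/Re = 64/1437 = 0.04454 (the turbulent correlation is not needed).
Darcy-Weisbach: ΔP = f(L/D)(ρV²/2) = 0.04454·(15.5/0.0813)·(893·5.047²/2) = 0.04454·190.7·1.137e+04 = 9.658e+04 Pa.
Head loss h_f = ΔP/(ρg) = 9.658e+04/(893·9.81) = 11.0 m.

h_f ≈ 11.0 m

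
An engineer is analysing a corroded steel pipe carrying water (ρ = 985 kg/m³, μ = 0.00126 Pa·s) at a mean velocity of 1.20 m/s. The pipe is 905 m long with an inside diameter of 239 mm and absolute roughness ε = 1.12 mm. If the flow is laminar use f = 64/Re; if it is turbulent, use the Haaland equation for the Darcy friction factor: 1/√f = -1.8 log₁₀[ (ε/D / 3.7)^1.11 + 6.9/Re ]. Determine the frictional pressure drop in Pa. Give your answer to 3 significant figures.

ΔP ≈ 81200 Pa

Reynolds number Re = ρVD/μ = 985 · 1.2 · 0.239 / 0.00126 = 2.242e+05.
Re > 4000 → turbulent. Relative roughness ε/D = 0.00112/0.239 = 0.00469. Haaland: 1/√f = -1.8 log₁₀[(0.00469/3.7)^1.11 + 6.9/2.242e+05] = -1.8 log₁₀[0.000608 + 3.08e-05] = 5.75, so f = 0.03024.
Darcy-Weisbach: ΔP = f(L/D)(ρV²/2) = 0.03024·(905/0.239)·(985·1.2²/2) = 0.03024·3787·709.2 = 8.121e+04 Pa.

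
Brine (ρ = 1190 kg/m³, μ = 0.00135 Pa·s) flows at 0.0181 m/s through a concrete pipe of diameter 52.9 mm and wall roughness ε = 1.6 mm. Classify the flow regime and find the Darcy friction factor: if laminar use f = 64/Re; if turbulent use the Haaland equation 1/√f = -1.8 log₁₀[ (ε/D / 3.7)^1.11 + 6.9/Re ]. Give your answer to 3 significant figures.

f ≈ 0.0758

Re = ρVD/μ = 1190·0.0181·0.0529/0.00135 = 844.
Re < 2300 → laminar, so f = 64/Re = 0.07583 (roughness is irrelevant in laminar flow).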